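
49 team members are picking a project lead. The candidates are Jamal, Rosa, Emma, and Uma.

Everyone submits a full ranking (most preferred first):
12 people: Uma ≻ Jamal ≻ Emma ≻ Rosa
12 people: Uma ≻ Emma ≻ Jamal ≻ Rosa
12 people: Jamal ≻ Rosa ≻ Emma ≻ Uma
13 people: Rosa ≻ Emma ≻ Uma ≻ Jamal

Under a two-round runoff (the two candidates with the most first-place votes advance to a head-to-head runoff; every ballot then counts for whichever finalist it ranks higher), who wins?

Round 1 first-place votes: Jamal 12, Rosa 13, Emma 0, Uma 24. Uma and Rosa advance.
Runoff: Uma is ranked above Rosa on 24 ballots, Rosa above Uma on 25.

Rosa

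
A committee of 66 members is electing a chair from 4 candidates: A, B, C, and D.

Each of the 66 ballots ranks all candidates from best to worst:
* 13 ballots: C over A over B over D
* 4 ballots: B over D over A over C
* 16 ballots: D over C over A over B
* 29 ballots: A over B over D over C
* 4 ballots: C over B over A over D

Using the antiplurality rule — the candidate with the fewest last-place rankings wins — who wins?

Last-place votes: A 0, B 16, C 33, D 17.

A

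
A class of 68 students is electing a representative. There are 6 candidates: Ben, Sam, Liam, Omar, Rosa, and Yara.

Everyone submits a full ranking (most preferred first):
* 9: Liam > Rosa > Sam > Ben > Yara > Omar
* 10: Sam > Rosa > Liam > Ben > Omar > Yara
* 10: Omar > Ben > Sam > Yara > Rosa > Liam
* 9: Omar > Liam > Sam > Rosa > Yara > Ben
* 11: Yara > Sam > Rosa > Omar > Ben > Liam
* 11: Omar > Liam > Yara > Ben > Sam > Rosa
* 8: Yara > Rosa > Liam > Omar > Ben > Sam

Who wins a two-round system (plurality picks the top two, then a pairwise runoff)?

Omar

Round 1 first-place votes: Ben 0, Sam 10, Liam 9, Omar 30, Rosa 0, Yara 19. Omar and Yara advance.
Runoff: Omar is ranked above Yara on 40 ballots, Yara above Omar on 28.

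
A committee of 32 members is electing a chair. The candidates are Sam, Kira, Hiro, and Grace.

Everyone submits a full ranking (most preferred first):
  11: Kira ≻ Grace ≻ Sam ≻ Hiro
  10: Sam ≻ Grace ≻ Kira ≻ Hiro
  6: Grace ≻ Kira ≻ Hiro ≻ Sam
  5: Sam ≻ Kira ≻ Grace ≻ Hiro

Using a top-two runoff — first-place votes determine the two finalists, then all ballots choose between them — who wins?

Round 1 first-place votes: Sam 15, Kira 11, Hiro 0, Grace 6. Sam and Kira advance.
Runoff: Sam is ranked above Kira on 15 ballots, Kira above Sam on 17.

Kira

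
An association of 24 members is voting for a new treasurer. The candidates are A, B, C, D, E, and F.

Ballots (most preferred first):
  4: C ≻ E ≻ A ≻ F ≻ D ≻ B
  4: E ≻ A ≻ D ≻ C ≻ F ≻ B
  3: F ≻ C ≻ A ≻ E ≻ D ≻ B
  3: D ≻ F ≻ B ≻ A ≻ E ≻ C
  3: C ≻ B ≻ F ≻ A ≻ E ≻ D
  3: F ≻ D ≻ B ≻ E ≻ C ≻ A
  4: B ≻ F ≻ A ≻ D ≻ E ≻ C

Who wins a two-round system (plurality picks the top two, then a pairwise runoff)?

F

Round 1 first-place votes: A 0, B 4, C 7, D 3, E 4, F 6. C and F advance.
Runoff: C is ranked above F on 11 ballots, F above C on 13.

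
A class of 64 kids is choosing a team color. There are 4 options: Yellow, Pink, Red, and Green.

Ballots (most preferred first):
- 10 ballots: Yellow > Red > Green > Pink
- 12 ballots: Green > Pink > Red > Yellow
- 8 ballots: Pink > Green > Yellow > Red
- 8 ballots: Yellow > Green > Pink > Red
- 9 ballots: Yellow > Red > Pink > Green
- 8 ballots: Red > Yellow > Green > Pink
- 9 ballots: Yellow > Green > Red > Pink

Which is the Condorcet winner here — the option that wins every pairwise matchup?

Yellow vs Pink: 44–20
Yellow vs Red: 44–20
Yellow vs Green: 44–20
Yellow beats every other option.

Yellow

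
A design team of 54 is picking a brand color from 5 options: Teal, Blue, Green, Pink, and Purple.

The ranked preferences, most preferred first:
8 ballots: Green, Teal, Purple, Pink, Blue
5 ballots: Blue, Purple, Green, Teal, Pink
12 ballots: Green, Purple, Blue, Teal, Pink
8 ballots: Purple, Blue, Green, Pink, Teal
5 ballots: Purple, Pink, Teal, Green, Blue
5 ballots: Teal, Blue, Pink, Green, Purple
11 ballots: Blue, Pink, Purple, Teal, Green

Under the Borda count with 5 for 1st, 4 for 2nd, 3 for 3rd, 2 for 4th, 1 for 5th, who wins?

Purple

Teal: 8×4 + 5×2 + 12×2 + 8×1 + 5×3 + 5×5 + 11×2 = 136
Blue: 8×1 + 5×5 + 12×3 + 8×4 + 5×1 + 5×4 + 11×5 = 181
Green: 8×5 + 5×3 + 12×5 + 8×3 + 5×2 + 5×2 + 11×1 = 170
Pink: 8×2 + 5×1 + 12×1 + 8×2 + 5×4 + 5×3 + 11×4 = 128
Purple: 8×3 + 5×4 + 12×4 + 8×5 + 5×5 + 5×1 + 11×3 = 195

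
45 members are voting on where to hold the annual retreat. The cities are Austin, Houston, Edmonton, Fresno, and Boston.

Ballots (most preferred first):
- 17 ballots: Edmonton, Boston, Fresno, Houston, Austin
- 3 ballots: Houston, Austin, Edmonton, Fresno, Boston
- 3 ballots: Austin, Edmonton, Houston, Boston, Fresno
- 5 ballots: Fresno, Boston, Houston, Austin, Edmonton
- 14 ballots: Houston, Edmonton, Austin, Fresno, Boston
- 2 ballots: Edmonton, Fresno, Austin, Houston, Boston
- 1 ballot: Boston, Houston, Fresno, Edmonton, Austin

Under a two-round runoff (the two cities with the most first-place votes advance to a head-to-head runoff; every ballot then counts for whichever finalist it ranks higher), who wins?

Round 1 first-place votes: Austin 3, Houston 17, Edmonton 19, Fresno 5, Boston 1. Edmonton and Houston advance.
Runoff: Edmonton is ranked above Houston on 22 ballots, Houston above Edmonton on 23.

Houston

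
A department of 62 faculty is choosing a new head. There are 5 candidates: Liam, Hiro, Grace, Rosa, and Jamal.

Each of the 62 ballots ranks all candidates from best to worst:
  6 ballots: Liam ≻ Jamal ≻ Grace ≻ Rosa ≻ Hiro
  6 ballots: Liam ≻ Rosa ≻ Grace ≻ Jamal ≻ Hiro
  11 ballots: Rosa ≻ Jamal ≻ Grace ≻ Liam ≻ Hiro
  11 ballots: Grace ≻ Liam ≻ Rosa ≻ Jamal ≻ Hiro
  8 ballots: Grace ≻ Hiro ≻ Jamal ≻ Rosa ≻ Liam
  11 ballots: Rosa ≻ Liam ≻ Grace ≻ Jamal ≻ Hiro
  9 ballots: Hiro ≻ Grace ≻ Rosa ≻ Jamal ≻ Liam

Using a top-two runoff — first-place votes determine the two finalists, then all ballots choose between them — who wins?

Grace

Round 1 first-place votes: Liam 12, Hiro 9, Grace 19, Rosa 22, Jamal 0. Rosa and Grace advance.
Runoff: Rosa is ranked above Grace on 28 ballots, Grace above Rosa on 34.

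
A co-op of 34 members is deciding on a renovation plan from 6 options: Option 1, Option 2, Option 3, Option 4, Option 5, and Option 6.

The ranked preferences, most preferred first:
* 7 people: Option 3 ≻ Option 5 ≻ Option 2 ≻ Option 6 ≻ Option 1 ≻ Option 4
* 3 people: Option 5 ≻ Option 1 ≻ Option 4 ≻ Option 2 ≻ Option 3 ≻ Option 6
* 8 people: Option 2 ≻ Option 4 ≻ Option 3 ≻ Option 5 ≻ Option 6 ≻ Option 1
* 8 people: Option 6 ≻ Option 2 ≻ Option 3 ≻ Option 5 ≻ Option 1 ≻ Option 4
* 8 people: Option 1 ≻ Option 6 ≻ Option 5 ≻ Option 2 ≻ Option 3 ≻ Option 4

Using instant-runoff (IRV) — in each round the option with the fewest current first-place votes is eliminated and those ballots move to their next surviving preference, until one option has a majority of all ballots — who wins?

Option 2

Round 1: Option 1 8, Option 2 8, Option 3 7, Option 4 0, Option 5 3, Option 6 8. Option 4 eliminated.
Round 2: Option 1 8, Option 2 8, Option 3 7, Option 5 3, Option 6 8. Option 5 eliminated.
Round 3: Option 1 11, Option 2 8, Option 3 7, Option 6 8. Option 3 eliminated.
Round 4: Option 1 11, Option 2 15, Option 6 8. Option 6 eliminated.
Round 5: Option 1 11, Option 2 23. Option 2 has a majority (≥18).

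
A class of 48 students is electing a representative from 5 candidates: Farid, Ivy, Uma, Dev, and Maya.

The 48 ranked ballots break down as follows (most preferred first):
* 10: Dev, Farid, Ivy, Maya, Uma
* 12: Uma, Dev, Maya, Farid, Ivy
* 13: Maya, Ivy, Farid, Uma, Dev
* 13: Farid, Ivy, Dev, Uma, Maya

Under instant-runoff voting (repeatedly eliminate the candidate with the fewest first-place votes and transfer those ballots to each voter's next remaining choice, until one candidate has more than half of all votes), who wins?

Maya

Round 1: Farid 13, Ivy 0, Uma 12, Dev 10, Maya 13. Ivy eliminated.
Round 2: Farid 13, Uma 12, Dev 10, Maya 13. Dev eliminated.
Round 3: Farid 23, Uma 12, Maya 13. Uma eliminated.
Round 4: Farid 23, Maya 25. Maya has a majority (≥25).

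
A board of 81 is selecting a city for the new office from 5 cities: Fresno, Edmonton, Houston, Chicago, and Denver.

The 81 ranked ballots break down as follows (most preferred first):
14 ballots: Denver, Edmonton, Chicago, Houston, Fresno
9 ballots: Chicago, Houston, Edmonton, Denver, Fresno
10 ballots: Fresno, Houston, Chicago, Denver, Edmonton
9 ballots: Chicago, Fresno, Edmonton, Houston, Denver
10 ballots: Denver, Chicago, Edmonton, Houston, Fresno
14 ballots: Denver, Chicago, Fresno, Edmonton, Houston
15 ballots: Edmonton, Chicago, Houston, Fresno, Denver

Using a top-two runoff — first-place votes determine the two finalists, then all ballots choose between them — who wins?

Chicago

Round 1 first-place votes: Fresno 10, Edmonton 15, Houston 0, Chicago 18, Denver 38. Denver and Chicago advance.
Runoff: Denver is ranked above Chicago on 38 ballots, Chicago above Denver on 43.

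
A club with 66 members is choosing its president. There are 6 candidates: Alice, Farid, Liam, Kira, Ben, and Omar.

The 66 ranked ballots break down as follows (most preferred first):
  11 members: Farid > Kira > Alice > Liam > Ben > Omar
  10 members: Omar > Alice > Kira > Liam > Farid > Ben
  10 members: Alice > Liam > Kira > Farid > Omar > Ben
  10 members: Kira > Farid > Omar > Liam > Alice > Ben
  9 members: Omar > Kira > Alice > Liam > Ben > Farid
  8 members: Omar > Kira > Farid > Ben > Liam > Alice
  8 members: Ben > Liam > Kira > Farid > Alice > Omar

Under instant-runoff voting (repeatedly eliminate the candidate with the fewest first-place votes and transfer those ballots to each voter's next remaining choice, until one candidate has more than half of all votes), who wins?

Round 1: Alice 10, Farid 11, Liam 0, Kira 10, Ben 8, Omar 27. Liam eliminated.
Round 2: Alice 10, Farid 11, Kira 10, Ben 8, Omar 27. Ben eliminated.
Round 3: Alice 10, Farid 11, Kira 18, Omar 27. Alice eliminated.
Round 4: Farid 11, Kira 28, Omar 27. Farid eliminated.
Round 5: Kira 39, Omar 27. Kira has a majority (≥34).

Kira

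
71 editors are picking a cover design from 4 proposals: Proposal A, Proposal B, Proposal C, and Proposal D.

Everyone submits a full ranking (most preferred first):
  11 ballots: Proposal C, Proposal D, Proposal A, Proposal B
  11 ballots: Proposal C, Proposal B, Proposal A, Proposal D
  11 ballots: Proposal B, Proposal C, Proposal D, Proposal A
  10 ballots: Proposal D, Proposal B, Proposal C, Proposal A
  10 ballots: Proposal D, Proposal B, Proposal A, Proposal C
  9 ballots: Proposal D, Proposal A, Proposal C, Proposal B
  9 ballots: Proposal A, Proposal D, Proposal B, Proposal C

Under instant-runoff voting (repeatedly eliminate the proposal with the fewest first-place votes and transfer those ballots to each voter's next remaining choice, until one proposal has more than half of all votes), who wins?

Proposal D

Round 1: Proposal A 9, Proposal B 11, Proposal C 22, Proposal D 29. Proposal A eliminated.
Round 2: Proposal B 11, Proposal C 22, Proposal D 38. Proposal D has a majority (≥36).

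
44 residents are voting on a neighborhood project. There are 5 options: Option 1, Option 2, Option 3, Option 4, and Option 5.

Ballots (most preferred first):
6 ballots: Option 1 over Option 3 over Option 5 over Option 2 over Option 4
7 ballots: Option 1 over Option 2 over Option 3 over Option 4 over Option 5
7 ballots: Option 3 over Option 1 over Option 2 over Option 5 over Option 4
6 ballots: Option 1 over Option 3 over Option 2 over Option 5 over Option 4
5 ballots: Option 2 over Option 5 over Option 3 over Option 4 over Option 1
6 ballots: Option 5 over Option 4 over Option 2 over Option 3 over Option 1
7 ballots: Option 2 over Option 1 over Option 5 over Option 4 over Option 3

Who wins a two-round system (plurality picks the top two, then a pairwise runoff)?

Option 1

Round 1 first-place votes: Option 1 19, Option 2 12, Option 3 7, Option 4 0, Option 5 6. Option 1 and Option 2 advance.
Runoff: Option 1 is ranked above Option 2 on 26 ballots, Option 2 above Option 1 on 18.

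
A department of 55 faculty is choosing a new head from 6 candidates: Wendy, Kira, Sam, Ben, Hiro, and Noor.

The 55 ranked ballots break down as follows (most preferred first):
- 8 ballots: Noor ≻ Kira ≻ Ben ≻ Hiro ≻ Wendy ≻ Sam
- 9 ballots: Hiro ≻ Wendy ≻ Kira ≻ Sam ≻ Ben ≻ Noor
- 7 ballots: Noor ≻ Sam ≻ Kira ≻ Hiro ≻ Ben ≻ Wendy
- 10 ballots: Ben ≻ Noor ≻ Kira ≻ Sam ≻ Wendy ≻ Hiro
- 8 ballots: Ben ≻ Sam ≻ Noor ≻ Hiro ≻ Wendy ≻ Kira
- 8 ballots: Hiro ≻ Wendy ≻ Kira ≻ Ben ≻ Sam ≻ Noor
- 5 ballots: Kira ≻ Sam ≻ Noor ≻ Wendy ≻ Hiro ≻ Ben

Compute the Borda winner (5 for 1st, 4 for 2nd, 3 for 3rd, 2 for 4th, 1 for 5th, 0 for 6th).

Wendy: 8×1 + 9×4 + 7×0 + 10×1 + 8×1 + 8×4 + 5×2 = 104
Kira: 8×4 + 9×3 + 7×3 + 10×3 + 8×0 + 8×3 + 5×5 = 159
Sam: 8×0 + 9×2 + 7×4 + 10×2 + 8×4 + 8×1 + 5×4 = 126
Ben: 8×3 + 9×1 + 7×1 + 10×5 + 8×5 + 8×2 + 5×0 = 146
Hiro: 8×2 + 9×5 + 7×2 + 10×0 + 8×2 + 8×5 + 5×1 = 136
Noor: 8×5 + 9×0 + 7×5 + 10×4 + 8×3 + 8×0 + 5×3 = 154

Kira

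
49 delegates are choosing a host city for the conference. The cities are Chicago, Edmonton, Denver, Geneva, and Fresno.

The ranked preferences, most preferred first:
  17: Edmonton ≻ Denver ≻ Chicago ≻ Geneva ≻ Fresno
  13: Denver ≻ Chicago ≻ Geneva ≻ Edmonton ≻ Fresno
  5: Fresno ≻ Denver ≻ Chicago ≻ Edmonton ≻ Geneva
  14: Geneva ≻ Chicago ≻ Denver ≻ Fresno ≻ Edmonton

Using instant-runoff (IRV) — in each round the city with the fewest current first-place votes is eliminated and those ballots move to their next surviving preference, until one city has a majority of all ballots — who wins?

Denver

Round 1: Chicago 0, Edmonton 17, Denver 13, Geneva 14, Fresno 5. Chicago eliminated.
Round 2: Edmonton 17, Denver 13, Geneva 14, Fresno 5. Fresno eliminated.
Round 3: Edmonton 17, Denver 18, Geneva 14. Geneva eliminated.
Round 4: Edmonton 17, Denver 32. Denver has a majority (≥25).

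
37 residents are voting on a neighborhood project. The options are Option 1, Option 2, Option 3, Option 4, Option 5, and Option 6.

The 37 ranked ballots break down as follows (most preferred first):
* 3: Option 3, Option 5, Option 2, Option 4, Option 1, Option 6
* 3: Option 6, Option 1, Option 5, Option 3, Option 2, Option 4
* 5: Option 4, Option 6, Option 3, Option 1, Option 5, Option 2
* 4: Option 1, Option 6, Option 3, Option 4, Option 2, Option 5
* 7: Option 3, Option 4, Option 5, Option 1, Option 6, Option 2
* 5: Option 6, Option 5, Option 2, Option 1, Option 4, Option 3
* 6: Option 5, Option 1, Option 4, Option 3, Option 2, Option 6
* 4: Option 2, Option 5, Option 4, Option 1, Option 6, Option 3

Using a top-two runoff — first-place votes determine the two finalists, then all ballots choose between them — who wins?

Round 1 first-place votes: Option 1 4, Option 2 4, Option 3 10, Option 4 5, Option 5 6, Option 6 8. Option 3 and Option 6 advance.
Runoff: Option 3 is ranked above Option 6 on 16 ballots, Option 6 above Option 3 on 21.

Option 6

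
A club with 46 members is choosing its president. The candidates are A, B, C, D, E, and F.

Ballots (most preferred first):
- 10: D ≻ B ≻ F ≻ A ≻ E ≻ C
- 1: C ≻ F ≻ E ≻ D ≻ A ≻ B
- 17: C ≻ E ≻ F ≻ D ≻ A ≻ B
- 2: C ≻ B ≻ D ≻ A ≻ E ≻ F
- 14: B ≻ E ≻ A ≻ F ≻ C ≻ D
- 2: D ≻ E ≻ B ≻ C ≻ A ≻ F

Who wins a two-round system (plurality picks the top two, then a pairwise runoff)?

B

Round 1 first-place votes: A 0, B 14, C 20, D 12, E 0, F 0. C and B advance.
Runoff: C is ranked above B on 20 ballots, B above C on 26.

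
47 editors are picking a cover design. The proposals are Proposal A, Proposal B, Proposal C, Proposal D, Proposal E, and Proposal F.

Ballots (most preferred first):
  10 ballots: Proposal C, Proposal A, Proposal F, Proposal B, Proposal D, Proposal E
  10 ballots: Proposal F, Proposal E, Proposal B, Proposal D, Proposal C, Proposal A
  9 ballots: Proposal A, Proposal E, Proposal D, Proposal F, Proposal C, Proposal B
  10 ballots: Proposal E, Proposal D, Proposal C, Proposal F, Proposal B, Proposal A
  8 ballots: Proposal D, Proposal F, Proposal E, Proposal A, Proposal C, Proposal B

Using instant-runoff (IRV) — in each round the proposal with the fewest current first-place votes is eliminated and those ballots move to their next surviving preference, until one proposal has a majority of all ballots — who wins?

Proposal F

Round 1: Proposal A 9, Proposal B 0, Proposal C 10, Proposal D 8, Proposal E 10, Proposal F 10. Proposal B eliminated.
Round 2: Proposal A 9, Proposal C 10, Proposal D 8, Proposal E 10, Proposal F 10. Proposal D eliminated.
Round 3: Proposal A 9, Proposal C 10, Proposal E 10, Proposal F 18. Proposal A eliminated.
Round 4: Proposal C 10, Proposal E 19, Proposal F 18. Proposal C eliminated.
Round 5: Proposal E 19, Proposal F 28. Proposal F has a majority (≥24).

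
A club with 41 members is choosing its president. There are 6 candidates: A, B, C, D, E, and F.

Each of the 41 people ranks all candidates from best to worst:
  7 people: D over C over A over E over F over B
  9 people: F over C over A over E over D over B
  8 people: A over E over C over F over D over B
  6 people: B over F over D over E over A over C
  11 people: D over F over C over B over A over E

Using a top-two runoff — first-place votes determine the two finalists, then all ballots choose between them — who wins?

F

Round 1 first-place votes: A 8, B 6, C 0, D 18, E 0, F 9. D and F advance.
Runoff: D is ranked above F on 18 ballots, F above D on 23.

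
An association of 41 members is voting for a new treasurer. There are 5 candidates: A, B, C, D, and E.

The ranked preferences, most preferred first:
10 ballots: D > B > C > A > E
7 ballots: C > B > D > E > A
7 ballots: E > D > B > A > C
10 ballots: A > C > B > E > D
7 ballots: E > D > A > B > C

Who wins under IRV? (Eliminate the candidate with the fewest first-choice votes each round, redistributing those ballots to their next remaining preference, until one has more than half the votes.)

E

Round 1: A 10, B 0, C 7, D 10, E 14. B eliminated.
Round 2: A 10, C 7, D 10, E 14. C eliminated.
Round 3: A 10, D 17, E 14. A eliminated.
Round 4: D 17, E 24. E has a majority (≥21).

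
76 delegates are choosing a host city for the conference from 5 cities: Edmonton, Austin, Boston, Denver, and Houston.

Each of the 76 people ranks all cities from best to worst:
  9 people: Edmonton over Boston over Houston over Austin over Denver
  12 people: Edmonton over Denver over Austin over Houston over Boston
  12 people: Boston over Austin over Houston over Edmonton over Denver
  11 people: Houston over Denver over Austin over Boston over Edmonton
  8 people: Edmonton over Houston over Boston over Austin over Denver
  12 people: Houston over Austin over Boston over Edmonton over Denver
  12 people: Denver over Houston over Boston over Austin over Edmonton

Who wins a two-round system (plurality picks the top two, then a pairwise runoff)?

Houston

Round 1 first-place votes: Edmonton 29, Austin 0, Boston 12, Denver 12, Houston 23. Edmonton and Houston advance.
Runoff: Edmonton is ranked above Houston on 29 ballots, Houston above Edmonton on 47.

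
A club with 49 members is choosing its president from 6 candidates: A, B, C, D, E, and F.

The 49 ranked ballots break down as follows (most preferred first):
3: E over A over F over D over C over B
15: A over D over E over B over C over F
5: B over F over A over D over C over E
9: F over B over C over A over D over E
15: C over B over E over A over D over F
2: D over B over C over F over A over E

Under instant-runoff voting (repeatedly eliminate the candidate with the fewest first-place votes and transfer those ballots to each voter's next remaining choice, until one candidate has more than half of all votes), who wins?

C

Round 1: A 15, B 5, C 15, D 2, E 3, F 9. D eliminated.
Round 2: A 15, B 7, C 15, E 3, F 9. E eliminated.
Round 3: A 18, B 7, C 15, F 9. B eliminated.
Round 4: A 18, C 17, F 14. F eliminated.
Round 5: A 23, C 26. C has a majority (≥25).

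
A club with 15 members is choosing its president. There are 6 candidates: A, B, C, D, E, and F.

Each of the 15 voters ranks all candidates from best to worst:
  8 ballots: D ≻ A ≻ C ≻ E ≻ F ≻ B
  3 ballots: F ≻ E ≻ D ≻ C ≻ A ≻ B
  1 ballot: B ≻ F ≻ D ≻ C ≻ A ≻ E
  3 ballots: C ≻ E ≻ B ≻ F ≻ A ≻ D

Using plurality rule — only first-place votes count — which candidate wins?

D

First-place votes: A 0, B 1, C 3, D 8, E 0, F 3.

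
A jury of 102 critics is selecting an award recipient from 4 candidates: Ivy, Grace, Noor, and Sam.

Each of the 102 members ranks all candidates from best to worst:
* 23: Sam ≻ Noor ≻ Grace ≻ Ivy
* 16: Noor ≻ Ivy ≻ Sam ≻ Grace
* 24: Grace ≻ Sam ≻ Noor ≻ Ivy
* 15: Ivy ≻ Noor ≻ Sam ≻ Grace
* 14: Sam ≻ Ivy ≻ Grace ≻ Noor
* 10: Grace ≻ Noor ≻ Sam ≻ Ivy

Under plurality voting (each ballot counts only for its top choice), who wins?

First-place votes: Ivy 15, Grace 34, Noor 16, Sam 37.

Sam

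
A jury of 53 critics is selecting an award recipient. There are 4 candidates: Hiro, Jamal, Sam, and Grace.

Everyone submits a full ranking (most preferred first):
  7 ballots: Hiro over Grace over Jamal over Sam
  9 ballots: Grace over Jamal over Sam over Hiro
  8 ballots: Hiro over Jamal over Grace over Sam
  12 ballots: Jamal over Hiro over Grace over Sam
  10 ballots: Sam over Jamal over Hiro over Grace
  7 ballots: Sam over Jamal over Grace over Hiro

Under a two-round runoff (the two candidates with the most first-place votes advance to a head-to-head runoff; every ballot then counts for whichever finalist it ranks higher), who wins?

Hiro

Round 1 first-place votes: Hiro 15, Jamal 12, Sam 17, Grace 9. Sam and Hiro advance.
Runoff: Sam is ranked above Hiro on 26 ballots, Hiro above Sam on 27.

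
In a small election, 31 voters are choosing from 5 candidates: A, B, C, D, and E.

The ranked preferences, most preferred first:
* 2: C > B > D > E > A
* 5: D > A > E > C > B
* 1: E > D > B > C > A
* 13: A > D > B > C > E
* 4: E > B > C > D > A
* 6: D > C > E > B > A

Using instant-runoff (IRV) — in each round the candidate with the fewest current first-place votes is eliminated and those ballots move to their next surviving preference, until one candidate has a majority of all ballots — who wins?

Round 1: A 13, B 0, C 2, D 11, E 5. B eliminated.
Round 2: A 13, C 2, D 11, E 5. C eliminated.
Round 3: A 13, D 13, E 5. E eliminated.
Round 4: A 13, D 18. D has a majority (≥16).

D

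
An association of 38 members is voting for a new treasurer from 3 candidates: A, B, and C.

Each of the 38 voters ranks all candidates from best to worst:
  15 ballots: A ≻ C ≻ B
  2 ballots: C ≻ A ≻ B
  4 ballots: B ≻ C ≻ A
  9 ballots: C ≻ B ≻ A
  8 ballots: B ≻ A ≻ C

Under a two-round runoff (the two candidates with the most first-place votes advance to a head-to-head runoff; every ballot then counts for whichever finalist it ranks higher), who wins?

B

Round 1 first-place votes: A 15, B 12, C 11. A and B advance.
Runoff: A is ranked above B on 17 ballots, B above A on 21.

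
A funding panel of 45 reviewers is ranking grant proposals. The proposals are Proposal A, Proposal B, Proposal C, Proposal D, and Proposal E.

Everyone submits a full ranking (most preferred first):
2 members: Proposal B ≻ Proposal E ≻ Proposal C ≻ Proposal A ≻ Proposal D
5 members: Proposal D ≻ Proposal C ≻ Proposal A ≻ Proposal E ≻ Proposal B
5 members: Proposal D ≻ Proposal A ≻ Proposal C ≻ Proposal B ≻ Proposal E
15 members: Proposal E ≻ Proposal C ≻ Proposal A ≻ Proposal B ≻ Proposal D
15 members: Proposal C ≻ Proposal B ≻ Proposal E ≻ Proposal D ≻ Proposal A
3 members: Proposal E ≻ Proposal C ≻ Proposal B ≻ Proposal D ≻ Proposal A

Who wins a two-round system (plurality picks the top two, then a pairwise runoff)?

Round 1 first-place votes: Proposal A 0, Proposal B 2, Proposal C 15, Proposal D 10, Proposal E 18. Proposal E and Proposal C advance.
Runoff: Proposal E is ranked above Proposal C on 20 ballots, Proposal C above Proposal E on 25.

Proposal C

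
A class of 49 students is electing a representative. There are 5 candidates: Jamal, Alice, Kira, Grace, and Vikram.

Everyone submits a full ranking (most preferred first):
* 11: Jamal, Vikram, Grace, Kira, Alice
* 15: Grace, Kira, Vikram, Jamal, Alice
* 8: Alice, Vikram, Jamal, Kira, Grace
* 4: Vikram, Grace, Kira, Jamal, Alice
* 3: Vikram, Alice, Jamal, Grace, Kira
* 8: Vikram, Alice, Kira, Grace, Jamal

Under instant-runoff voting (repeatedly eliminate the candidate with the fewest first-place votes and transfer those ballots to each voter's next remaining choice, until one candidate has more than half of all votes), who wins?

Round 1: Jamal 11, Alice 8, Kira 0, Grace 15, Vikram 15. Kira eliminated.
Round 2: Jamal 11, Alice 8, Grace 15, Vikram 15. Alice eliminated.
Round 3: Jamal 11, Grace 15, Vikram 23. Jamal eliminated.
Round 4: Grace 15, Vikram 34. Vikram has a majority (≥25).

Vikram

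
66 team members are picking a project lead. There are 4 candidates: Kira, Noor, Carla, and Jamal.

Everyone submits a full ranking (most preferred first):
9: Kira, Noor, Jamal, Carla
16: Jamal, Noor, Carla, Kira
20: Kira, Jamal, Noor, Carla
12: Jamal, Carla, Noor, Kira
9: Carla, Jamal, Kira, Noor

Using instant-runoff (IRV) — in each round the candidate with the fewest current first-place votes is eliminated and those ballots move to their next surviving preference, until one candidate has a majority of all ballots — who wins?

Round 1: Kira 29, Noor 0, Carla 9, Jamal 28. Noor eliminated.
Round 2: Kira 29, Carla 9, Jamal 28. Carla eliminated.
Round 3: Kira 29, Jamal 37. Jamal has a majority (≥34).

Jamal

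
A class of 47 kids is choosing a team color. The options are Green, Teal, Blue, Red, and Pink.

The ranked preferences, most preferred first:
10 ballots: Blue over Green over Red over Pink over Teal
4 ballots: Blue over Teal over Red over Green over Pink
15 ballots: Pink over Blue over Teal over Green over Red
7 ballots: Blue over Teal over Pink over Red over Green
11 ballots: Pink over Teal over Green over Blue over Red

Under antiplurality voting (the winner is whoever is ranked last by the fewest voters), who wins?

Blue

Last-place votes: Green 7, Teal 10, Blue 0, Red 26, Pink 4.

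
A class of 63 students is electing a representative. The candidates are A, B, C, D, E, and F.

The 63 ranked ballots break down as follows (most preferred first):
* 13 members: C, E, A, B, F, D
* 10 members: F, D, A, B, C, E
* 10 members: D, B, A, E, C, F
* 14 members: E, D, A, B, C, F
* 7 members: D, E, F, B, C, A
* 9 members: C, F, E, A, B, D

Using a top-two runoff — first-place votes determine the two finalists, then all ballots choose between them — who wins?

D

Round 1 first-place votes: A 0, B 0, C 22, D 17, E 14, F 10. C and D advance.
Runoff: C is ranked above D on 22 ballots, D above C on 41.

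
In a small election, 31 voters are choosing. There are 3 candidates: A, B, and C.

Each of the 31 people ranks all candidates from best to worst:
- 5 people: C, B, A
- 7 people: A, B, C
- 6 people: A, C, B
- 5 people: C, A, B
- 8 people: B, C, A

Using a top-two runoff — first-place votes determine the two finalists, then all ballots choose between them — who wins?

C

Round 1 first-place votes: A 13, B 8, C 10. A and C advance.
Runoff: A is ranked above C on 13 ballots, C above A on 18.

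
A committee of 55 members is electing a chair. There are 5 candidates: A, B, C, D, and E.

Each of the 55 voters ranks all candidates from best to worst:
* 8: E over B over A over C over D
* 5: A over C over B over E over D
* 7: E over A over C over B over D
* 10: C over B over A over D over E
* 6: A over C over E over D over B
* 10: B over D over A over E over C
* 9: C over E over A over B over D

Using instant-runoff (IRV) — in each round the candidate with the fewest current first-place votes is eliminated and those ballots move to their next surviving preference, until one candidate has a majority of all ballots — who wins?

Round 1: A 11, B 10, C 19, D 0, E 15. D eliminated.
Round 2: A 11, B 10, C 19, E 15. B eliminated.
Round 3: A 21, C 19, E 15. E eliminated.
Round 4: A 36, C 19. A has a majority (≥28).

A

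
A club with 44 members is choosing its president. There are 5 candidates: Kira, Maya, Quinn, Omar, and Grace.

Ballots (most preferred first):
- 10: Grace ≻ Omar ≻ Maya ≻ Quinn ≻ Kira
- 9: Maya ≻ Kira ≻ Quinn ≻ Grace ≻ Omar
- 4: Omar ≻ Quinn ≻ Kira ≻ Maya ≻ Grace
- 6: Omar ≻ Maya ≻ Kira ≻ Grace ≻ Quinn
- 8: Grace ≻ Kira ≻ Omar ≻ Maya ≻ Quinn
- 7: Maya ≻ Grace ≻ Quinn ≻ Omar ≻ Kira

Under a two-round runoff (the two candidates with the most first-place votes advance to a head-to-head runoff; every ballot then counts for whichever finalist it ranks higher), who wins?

Round 1 first-place votes: Kira 0, Maya 16, Quinn 0, Omar 10, Grace 18. Grace and Maya advance.
Runoff: Grace is ranked above Maya on 18 ballots, Maya above Grace on 26.

Maya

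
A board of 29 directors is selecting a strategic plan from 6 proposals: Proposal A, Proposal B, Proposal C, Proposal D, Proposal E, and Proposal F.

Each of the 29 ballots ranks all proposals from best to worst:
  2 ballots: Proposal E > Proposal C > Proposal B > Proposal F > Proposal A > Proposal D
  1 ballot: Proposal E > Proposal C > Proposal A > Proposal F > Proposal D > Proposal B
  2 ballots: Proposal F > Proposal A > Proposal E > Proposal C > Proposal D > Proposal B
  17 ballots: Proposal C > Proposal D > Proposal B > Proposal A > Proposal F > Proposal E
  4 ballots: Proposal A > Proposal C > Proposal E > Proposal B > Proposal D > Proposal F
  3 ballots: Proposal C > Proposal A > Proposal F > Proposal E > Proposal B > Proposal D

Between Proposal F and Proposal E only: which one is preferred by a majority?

Proposal F is ranked above Proposal E on 22 ballots; Proposal E above Proposal F on 7.

Proposal F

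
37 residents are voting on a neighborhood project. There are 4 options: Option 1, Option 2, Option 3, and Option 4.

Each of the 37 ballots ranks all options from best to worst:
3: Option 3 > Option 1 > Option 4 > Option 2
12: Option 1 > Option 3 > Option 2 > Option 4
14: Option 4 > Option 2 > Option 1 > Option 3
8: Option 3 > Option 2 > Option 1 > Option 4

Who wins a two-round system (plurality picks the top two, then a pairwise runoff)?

Round 1 first-place votes: Option 1 12, Option 2 0, Option 3 11, Option 4 14. Option 4 and Option 1 advance.
Runoff: Option 4 is ranked above Option 1 on 14 ballots, Option 1 above Option 4 on 23.

Option 1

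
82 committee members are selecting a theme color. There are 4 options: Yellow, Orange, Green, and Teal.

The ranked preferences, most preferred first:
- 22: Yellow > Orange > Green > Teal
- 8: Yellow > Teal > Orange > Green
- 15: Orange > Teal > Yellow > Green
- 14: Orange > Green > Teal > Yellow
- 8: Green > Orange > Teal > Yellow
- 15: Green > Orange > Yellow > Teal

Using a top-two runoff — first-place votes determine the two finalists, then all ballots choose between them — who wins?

Round 1 first-place votes: Yellow 30, Orange 29, Green 23, Teal 0. Yellow and Orange advance.
Runoff: Yellow is ranked above Orange on 30 ballots, Orange above Yellow on 52.

Orange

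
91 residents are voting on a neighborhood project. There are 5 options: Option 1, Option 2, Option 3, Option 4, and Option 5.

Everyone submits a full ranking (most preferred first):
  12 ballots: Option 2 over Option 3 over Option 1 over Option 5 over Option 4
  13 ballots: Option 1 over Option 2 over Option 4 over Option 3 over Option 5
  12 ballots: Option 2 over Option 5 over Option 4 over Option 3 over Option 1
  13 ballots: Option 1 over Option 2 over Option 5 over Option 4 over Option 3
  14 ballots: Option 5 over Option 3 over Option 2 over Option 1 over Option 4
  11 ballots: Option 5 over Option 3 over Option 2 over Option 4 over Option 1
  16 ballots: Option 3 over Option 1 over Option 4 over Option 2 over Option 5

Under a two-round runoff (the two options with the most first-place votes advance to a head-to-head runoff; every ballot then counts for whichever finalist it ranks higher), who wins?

Round 1 first-place votes: Option 1 26, Option 2 24, Option 3 16, Option 4 0, Option 5 25. Option 1 and Option 5 advance.
Runoff: Option 1 is ranked above Option 5 on 54 ballots, Option 5 above Option 1 on 37.

Option 1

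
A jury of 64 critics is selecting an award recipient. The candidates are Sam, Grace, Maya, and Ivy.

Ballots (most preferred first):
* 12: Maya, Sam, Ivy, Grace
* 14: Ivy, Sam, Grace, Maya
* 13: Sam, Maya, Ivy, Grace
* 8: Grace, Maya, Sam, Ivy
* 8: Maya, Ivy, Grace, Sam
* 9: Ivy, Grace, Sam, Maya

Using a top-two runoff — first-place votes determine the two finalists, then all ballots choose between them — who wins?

Round 1 first-place votes: Sam 13, Grace 8, Maya 20, Ivy 23. Ivy and Maya advance.
Runoff: Ivy is ranked above Maya on 23 ballots, Maya above Ivy on 41.

Maya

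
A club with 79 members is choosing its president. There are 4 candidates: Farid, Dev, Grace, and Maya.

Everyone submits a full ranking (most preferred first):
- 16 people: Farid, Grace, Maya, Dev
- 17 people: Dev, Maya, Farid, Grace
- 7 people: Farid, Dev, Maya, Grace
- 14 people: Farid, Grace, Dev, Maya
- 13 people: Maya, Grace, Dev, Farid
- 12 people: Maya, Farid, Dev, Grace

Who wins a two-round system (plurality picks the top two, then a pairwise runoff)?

Round 1 first-place votes: Farid 37, Dev 17, Grace 0, Maya 25. Farid and Maya advance.
Runoff: Farid is ranked above Maya on 37 ballots, Maya above Farid on 42.

Maya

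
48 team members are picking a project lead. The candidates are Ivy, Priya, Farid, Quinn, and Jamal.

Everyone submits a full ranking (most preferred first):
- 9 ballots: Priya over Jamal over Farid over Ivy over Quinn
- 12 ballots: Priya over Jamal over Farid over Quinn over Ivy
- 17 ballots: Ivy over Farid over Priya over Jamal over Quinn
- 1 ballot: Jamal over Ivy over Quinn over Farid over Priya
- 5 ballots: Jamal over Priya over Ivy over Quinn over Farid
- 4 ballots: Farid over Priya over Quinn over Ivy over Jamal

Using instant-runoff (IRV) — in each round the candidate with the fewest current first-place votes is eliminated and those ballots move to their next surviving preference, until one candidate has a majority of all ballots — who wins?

Round 1: Ivy 17, Priya 21, Farid 4, Quinn 0, Jamal 6. Quinn eliminated.
Round 2: Ivy 17, Priya 21, Farid 4, Jamal 6. Farid eliminated.
Round 3: Ivy 17, Priya 25, Jamal 6. Priya has a majority (≥25).

Priya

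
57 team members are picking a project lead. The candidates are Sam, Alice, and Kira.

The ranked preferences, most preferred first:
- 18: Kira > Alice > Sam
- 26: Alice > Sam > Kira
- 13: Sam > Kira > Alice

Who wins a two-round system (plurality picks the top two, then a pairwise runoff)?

Round 1 first-place votes: Sam 13, Alice 26, Kira 18. Alice and Kira advance.
Runoff: Alice is ranked above Kira on 26 ballots, Kira above Alice on 31.

Kira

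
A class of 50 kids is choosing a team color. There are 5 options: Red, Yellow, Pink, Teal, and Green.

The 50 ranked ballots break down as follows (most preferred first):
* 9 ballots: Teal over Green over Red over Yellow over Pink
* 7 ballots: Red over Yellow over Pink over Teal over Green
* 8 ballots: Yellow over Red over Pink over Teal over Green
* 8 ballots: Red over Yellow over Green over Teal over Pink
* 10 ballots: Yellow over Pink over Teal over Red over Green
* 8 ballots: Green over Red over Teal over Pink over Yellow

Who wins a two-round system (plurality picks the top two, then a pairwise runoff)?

Round 1 first-place votes: Red 15, Yellow 18, Pink 0, Teal 9, Green 8. Yellow and Red advance.
Runoff: Yellow is ranked above Red on 18 ballots, Red above Yellow on 32.

Red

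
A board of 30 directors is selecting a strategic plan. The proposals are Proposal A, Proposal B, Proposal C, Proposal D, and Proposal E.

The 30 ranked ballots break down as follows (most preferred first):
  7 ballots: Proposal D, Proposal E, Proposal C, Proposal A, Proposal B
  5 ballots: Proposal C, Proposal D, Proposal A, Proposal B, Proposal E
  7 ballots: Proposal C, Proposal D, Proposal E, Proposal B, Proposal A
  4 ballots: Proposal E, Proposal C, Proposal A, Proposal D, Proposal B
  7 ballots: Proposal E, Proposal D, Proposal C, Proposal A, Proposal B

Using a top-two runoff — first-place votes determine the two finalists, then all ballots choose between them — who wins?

Round 1 first-place votes: Proposal A 0, Proposal B 0, Proposal C 12, Proposal D 7, Proposal E 11. Proposal C and Proposal E advance.
Runoff: Proposal C is ranked above Proposal E on 12 ballots, Proposal E above Proposal C on 18.

Proposal E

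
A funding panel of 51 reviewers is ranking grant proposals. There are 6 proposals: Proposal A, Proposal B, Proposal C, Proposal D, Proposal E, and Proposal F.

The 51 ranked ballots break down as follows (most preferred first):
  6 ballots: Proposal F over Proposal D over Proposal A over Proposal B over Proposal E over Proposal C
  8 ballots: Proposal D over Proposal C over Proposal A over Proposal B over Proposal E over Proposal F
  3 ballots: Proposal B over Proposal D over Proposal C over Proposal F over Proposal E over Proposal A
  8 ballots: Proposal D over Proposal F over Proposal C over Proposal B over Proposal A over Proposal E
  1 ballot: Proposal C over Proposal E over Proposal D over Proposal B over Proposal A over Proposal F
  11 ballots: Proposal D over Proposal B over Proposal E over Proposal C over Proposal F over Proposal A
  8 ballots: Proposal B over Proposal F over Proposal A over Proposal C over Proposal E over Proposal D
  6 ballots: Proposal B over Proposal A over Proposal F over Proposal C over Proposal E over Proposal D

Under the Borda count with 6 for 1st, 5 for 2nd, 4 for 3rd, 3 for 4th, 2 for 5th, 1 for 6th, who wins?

Proposal A: 6×4 + 8×4 + 3×1 + 8×2 + 1×2 + 11×1 + 8×4 + 6×5 = 150
Proposal B: 6×3 + 8×3 + 3×6 + 8×3 + 1×3 + 11×5 + 8×6 + 6×6 = 226
Proposal C: 6×1 + 8×5 + 3×4 + 8×4 + 1×6 + 11×3 + 8×3 + 6×3 = 171
Proposal D: 6×5 + 8×6 + 3×5 + 8×6 + 1×4 + 11×6 + 8×1 + 6×1 = 225
Proposal E: 6×2 + 8×2 + 3×2 + 8×1 + 1×5 + 11×4 + 8×2 + 6×2 = 119
Proposal F: 6×6 + 8×1 + 3×3 + 8×5 + 1×1 + 11×2 + 8×5 + 6×4 = 180

Proposal B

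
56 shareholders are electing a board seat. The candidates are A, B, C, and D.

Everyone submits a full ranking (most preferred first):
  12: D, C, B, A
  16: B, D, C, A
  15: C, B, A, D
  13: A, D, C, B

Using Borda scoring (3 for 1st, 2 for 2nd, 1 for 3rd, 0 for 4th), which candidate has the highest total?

C

A: 12×0 + 16×0 + 15×1 + 13×3 = 54
B: 12×1 + 16×3 + 15×2 + 13×0 = 90
C: 12×2 + 16×1 + 15×3 + 13×1 = 98
D: 12×3 + 16×2 + 15×0 + 13×2 = 94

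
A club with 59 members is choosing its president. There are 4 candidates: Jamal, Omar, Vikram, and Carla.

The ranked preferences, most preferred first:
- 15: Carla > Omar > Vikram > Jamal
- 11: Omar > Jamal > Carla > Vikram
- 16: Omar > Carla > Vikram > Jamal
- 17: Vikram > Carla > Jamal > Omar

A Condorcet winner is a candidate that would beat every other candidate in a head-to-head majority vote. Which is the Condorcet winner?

Carla vs Jamal: 48–11
Carla vs Omar: 32–27
Carla vs Vikram: 42–17
Carla beats every other candidate.

Carla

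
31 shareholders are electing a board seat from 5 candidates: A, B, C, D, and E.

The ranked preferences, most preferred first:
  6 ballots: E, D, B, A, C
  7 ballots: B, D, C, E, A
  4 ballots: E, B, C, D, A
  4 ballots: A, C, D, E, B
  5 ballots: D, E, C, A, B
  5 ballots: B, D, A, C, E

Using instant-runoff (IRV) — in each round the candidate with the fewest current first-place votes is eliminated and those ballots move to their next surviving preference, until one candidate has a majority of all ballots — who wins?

E

Round 1: A 4, B 12, C 0, D 5, E 10. C eliminated.
Round 2: A 4, B 12, D 5, E 10. A eliminated.
Round 3: B 12, D 9, E 10. D eliminated.
Round 4: B 12, E 19. E has a majority (≥16).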